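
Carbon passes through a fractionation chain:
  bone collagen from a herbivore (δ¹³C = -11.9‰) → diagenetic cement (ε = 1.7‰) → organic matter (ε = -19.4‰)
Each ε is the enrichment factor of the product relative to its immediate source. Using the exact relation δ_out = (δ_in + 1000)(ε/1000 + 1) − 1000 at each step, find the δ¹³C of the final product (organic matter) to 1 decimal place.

-29.4‰

step 1: δ = (-11.90 + 1000)·(1.7/1000 + 1) − 1000 = -10.22‰
step 2: δ = (-10.22 + 1000)·(-19.4/1000 + 1) − 1000 = -29.42‰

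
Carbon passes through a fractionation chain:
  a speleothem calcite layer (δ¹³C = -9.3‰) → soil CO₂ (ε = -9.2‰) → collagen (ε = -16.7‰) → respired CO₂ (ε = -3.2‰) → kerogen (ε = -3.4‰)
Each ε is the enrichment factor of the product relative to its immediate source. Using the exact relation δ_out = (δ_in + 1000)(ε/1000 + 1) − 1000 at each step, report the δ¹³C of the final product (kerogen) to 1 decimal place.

step 1: δ = (-9.30 + 1000)·(-9.2/1000 + 1) − 1000 = -18.41‰
step 2: δ = (-18.41 + 1000)·(-16.7/1000 + 1) − 1000 = -34.81‰
step 3: δ = (-34.81 + 1000)·(-3.2/1000 + 1) − 1000 = -37.90‰
step 4: δ = (-37.90 + 1000)·(-3.4/1000 + 1) − 1000 = -41.17‰

-41.2‰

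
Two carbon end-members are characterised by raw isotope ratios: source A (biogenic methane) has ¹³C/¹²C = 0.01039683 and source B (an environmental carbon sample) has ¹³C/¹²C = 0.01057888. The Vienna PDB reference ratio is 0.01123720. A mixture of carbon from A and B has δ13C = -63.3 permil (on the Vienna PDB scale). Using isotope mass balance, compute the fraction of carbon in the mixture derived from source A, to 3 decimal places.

0.291

δ_A = (0.01039683/0.01123720 − 1)×1000 = (0.925215 − 1)×1000 = -74.785 permil
δ_B = (0.01057888/0.01123720 − 1)×1000 = (0.941416 − 1)×1000 = -58.584 permil
f_A = (δ_mix − δ_B)/(δ_A − δ_B) = (-63.3 − (-58.584))/(-74.785 − (-58.584))
f_A = -4.716 / -16.201 = 0.2911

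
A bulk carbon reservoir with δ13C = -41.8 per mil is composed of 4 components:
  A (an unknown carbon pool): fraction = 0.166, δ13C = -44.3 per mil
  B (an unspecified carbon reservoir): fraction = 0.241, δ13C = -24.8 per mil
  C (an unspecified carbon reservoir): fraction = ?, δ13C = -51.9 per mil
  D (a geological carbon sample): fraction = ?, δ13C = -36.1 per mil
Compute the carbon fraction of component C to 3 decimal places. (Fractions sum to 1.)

Let f_C and f_D be the unknown fractions; fractions sum to 1 so f_C + f_D = 0.593.
Mass balance: Σ fᵢ·δᵢ = δ_bulk ⇒ f_C·(-51.9) + f_D·(-36.1) = -41.8 − (-13.331) = -28.469
Substitute f_D = 0.593 − f_C:
f_C·(-51.9 − -36.1) = -28.469 − 0.593×(-36.1) = -7.062
f_C = -7.062 / -15.8 = 0.4470

0.447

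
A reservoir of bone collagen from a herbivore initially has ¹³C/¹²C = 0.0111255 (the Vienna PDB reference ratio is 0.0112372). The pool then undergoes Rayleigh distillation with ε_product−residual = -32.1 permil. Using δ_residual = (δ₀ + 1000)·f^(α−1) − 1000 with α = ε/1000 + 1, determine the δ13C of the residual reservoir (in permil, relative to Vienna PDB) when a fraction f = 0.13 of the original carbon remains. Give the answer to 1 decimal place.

57.1 permil

δ₀ = (0.0111255/0.0112372 − 1)×1000 = (0.990060 − 1)×1000 = -9.940 permil
α − 1 = ε/1000 = -0.0321
f^(α−1) = 0.13^(-0.0321) = 1.067683
δ_res = (-9.940 + 1000) × 1.067683 − 1000 = 1057.070 − 1000 = 57.07 permil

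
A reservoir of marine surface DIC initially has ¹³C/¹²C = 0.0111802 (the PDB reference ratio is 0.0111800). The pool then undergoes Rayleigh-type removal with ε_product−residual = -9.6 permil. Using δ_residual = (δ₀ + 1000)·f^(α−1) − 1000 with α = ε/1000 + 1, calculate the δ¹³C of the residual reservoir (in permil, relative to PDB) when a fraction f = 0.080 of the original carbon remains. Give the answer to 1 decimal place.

δ₀ = (0.0111802/0.0111800 − 1)×1000 = (1.000018 − 1)×1000 = 0.018 permil
α − 1 = ε/1000 = -0.0096
f^(α−1) = 0.080^(-0.0096) = 1.024543
δ_res = (0.018 + 1000) × 1.024543 − 1000 = 1024.562 − 1000 = 24.56 permil

24.6 permil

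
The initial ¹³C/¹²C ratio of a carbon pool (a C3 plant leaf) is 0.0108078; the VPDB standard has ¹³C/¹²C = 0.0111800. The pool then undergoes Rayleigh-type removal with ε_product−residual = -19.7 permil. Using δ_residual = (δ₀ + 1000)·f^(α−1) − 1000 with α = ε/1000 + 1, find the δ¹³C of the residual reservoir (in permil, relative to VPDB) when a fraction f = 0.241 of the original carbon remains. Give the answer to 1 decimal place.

δ₀ = (0.0108078/0.0111800 − 1)×1000 = (0.966708 − 1)×1000 = -33.292 permil
α − 1 = ε/1000 = -0.0197
f^(α−1) = 0.241^(-0.0197) = 1.028429
δ_res = (-33.292 + 1000) × 1.028429 − 1000 = 994.191 − 1000 = -5.81 permil

-5.8 permil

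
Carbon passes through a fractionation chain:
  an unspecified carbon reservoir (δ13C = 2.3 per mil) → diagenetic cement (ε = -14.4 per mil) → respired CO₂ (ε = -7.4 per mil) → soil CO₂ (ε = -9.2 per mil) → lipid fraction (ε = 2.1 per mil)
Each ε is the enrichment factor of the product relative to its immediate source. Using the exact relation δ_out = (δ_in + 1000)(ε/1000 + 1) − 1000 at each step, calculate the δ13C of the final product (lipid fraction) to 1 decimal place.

step 1: δ = (2.30 + 1000)·(-14.4/1000 + 1) − 1000 = -12.13 per mil
step 2: δ = (-12.13 + 1000)·(-7.4/1000 + 1) − 1000 = -19.44 per mil
step 3: δ = (-19.44 + 1000)·(-9.2/1000 + 1) − 1000 = -28.46 per mil
step 4: δ = (-28.46 + 1000)·(2.1/1000 + 1) − 1000 = -26.42 per mil

-26.4 per mil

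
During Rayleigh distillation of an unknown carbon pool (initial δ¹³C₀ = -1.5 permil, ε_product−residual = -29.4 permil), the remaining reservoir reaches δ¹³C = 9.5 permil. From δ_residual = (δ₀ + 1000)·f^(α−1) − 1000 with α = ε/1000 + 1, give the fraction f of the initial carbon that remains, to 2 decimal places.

α − 1 = ε/1000 = -0.0294
(δ_res + 1000)/(δ₀ + 1000) = (9.5 + 1000)/(-1.5 + 1000) = 1009.5/998.5 = 1.011017
f = 1.011017^(1/-0.0294) = exp(ln(1.011017)/-0.0294) = exp(0.01096/-0.0294)
f = exp(-0.3727) = 0.6889

0.69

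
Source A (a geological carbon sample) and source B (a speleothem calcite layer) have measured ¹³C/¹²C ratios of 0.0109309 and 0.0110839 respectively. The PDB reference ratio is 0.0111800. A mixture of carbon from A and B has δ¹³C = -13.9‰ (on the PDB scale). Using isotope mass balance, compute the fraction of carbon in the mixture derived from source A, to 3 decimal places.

0.388

δ_A = (0.0109309/0.0111800 − 1)×1000 = (0.977719 − 1)×1000 = -22.281‰
δ_B = (0.0110839/0.0111800 − 1)×1000 = (0.991404 − 1)×1000 = -8.596‰
f_A = (δ_mix − δ_B)/(δ_A − δ_B) = (-13.9 − (-8.596))/(-22.281 − (-8.596))
f_A = -5.304 / -13.685 = 0.3876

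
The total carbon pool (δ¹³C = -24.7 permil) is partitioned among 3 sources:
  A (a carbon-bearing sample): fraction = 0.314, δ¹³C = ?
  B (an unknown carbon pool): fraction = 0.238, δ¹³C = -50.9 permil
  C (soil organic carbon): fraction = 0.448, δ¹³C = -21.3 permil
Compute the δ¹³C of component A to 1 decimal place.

-9.7 permil

Isotope mass balance: δ_bulk = Σ fᵢ·δᵢ.
-24.7 = 0.314×δ_A + 0.238×(-50.9) + 0.448×(-21.3)
0.314·δ_A = -24.7 − (-21.657) = -3.043
δ_A = -3.043 / 0.314 = -9.69 permil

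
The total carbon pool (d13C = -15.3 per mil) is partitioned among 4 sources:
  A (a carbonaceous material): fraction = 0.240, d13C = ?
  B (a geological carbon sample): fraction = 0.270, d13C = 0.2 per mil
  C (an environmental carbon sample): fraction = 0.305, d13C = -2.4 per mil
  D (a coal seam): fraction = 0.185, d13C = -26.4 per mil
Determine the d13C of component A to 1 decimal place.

Isotope mass balance: δ_bulk = Σ fᵢ·δᵢ.
-15.3 = 0.240×δ_A + 0.270×(0.2) + 0.305×(-2.4) + 0.185×(-26.4)
0.240·δ_A = -15.3 − (-5.562) = -9.738
δ_A = -9.738 / 0.240 = -40.58 per mil

-40.6 per mil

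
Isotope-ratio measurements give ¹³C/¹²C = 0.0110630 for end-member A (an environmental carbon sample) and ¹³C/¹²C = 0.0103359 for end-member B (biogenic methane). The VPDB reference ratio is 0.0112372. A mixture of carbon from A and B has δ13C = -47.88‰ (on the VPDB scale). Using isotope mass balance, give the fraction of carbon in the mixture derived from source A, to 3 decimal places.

δ_A = (0.0110630/0.0112372 − 1)×1000 = (0.984498 − 1)×1000 = -15.502‰
δ_B = (0.0103359/0.0112372 − 1)×1000 = (0.919793 − 1)×1000 = -80.207‰
f_A = (δ_mix − δ_B)/(δ_A − δ_B) = (-47.88 − (-80.207))/(-15.502 − (-80.207))
f_A = 32.327 / 64.705 = 0.4996

0.500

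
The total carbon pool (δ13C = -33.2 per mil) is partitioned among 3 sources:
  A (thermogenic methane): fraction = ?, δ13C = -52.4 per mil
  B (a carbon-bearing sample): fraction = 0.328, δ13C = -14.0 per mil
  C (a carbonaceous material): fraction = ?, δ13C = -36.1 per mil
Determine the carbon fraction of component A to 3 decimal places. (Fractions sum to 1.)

Let f_A and f_C be the unknown fractions; fractions sum to 1 so f_A + f_C = 0.672.
Mass balance: Σ fᵢ·δᵢ = δ_bulk ⇒ f_A·(-52.4) + f_C·(-36.1) = -33.2 − (-4.592) = -28.608
Substitute f_C = 0.672 − f_A:
f_A·(-52.4 − -36.1) = -28.608 − 0.672×(-36.1) = -4.349
f_A = -4.349 / -16.3 = 0.2668

0.267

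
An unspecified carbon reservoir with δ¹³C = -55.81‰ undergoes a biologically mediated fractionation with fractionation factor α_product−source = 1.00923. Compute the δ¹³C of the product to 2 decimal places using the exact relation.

δ_product = (δ_source + 1000)·α − 1000
δ_product = (-55.81 + 1000) × 1.00923 − 1000
δ_product = 952.905 − 1000 = -47.095‰

-47.10‰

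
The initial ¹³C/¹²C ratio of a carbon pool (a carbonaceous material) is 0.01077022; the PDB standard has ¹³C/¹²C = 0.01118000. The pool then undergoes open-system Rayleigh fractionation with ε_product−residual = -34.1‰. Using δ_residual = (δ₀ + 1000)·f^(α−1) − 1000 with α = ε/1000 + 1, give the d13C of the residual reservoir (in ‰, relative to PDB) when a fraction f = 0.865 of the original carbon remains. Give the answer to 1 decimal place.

δ₀ = (0.01077022/0.01118000 − 1)×1000 = (0.963347 − 1)×1000 = -36.653‰
α − 1 = ε/1000 = -0.0341
f^(α−1) = 0.865^(-0.0341) = 1.004958
δ_res = (-36.653 + 1000) × 1.004958 − 1000 = 968.123 − 1000 = -31.88‰

-31.9‰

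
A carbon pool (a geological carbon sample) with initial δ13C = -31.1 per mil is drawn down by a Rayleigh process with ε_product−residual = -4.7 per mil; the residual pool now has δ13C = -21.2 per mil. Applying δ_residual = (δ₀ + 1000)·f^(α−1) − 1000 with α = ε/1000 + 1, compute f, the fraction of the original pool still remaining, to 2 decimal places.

α − 1 = ε/1000 = -0.0047
(δ_res + 1000)/(δ₀ + 1000) = (-21.2 + 1000)/(-31.1 + 1000) = 978.8/968.9 = 1.010218
f = 1.010218^(1/-0.0047) = exp(ln(1.010218)/-0.0047) = exp(0.01017/-0.0047)
f = exp(-2.1630) = 0.1150

0.11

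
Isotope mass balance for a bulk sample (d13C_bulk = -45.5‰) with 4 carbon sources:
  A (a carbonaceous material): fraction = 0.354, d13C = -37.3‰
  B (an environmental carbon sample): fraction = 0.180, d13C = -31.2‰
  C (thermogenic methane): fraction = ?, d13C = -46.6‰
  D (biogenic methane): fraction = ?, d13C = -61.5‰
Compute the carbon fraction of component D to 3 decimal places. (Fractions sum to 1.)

Let f_D and f_C be the unknown fractions; fractions sum to 1 so f_D + f_C = 0.466.
Mass balance: Σ fᵢ·δᵢ = δ_bulk ⇒ f_D·(-61.5) + f_C·(-46.6) = -45.5 − (-18.820) = -26.680
Substitute f_C = 0.466 − f_D:
f_D·(-61.5 − -46.6) = -26.680 − 0.466×(-46.6) = -4.964
f_D = -4.964 / -14.9 = 0.3332

0.333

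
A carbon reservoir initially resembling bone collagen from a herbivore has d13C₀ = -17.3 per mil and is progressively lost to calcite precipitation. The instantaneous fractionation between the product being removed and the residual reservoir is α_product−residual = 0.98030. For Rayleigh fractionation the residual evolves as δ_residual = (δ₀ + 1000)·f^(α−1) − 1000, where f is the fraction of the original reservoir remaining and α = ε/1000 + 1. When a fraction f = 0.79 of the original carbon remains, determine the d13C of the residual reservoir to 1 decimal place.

-12.7 per mil

Rayleigh residual: δ_res = (δ₀ + 1000)·f^(α−1) − 1000
α − 1 = -0.01970
f^(α−1) = 0.79^(-0.01970) = 1.004655
δ_res = (-17.3 + 1000) × 1.004655 − 1000 = 987.274 − 1000 = -12.73 per mil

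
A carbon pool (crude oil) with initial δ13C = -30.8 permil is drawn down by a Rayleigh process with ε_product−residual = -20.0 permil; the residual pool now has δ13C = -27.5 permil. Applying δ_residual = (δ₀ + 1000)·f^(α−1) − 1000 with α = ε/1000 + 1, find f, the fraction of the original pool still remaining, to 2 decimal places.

0.84

α − 1 = ε/1000 = -0.0200
(δ_res + 1000)/(δ₀ + 1000) = (-27.5 + 1000)/(-30.8 + 1000) = 972.5/969.2 = 1.003405
f = 1.003405^(1/-0.0200) = exp(ln(1.003405)/-0.0200) = exp(0.00340/-0.0200)
f = exp(-0.1700) = 0.8437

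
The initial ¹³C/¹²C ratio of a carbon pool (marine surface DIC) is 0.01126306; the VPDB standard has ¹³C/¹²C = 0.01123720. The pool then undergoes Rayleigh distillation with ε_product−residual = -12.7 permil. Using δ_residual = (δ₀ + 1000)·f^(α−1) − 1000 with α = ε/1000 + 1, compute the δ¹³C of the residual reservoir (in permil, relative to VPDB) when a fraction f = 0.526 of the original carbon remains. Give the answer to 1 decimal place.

δ₀ = (0.01126306/0.01123720 − 1)×1000 = (1.002301 − 1)×1000 = 2.301 permil
α − 1 = ε/1000 = -0.0127
f^(α−1) = 0.526^(-0.0127) = 1.008193
δ_res = (2.301 + 1000) × 1.008193 − 1000 = 1010.513 − 1000 = 10.51 permil

10.5 permil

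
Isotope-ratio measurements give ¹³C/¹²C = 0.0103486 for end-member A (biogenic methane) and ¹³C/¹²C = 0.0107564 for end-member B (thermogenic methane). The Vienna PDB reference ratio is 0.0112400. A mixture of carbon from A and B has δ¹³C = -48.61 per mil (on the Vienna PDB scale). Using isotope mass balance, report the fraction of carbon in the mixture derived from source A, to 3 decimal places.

δ_A = (0.0103486/0.0112400 − 1)×1000 = (0.920694 − 1)×1000 = -79.306 per mil
δ_B = (0.0107564/0.0112400 − 1)×1000 = (0.956975 − 1)×1000 = -43.025 per mil
f_A = (δ_mix − δ_B)/(δ_A − δ_B) = (-48.61 − (-43.025))/(-79.306 − (-43.025))
f_A = -5.585 / -36.281 = 0.1539

0.154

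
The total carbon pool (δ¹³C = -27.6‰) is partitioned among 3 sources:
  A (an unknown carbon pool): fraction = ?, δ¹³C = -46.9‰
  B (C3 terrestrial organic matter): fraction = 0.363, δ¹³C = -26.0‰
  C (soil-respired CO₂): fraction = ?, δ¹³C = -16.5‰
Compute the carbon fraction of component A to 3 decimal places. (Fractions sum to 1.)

0.252

Let f_A and f_C be the unknown fractions; fractions sum to 1 so f_A + f_C = 0.637.
Mass balance: Σ fᵢ·δᵢ = δ_bulk ⇒ f_A·(-46.9) + f_C·(-16.5) = -27.6 − (-9.438) = -18.162
Substitute f_C = 0.637 − f_A:
f_A·(-46.9 − -16.5) = -18.162 − 0.637×(-16.5) = -7.652
f_A = -7.652 / -30.4 = 0.2517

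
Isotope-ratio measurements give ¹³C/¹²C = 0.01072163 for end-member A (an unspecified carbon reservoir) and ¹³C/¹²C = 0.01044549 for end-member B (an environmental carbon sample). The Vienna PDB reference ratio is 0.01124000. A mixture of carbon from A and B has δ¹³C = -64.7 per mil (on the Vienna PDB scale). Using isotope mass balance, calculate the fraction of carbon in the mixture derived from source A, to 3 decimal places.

δ_A = (0.01072163/0.01124000 − 1)×1000 = (0.953882 − 1)×1000 = -46.118 per mil
δ_B = (0.01044549/0.01124000 − 1)×1000 = (0.929314 − 1)×1000 = -70.686 per mil
f_A = (δ_mix − δ_B)/(δ_A − δ_B) = (-64.7 − (-70.686))/(-46.118 − (-70.686))
f_A = 5.986 / 24.568 = 0.2437

0.244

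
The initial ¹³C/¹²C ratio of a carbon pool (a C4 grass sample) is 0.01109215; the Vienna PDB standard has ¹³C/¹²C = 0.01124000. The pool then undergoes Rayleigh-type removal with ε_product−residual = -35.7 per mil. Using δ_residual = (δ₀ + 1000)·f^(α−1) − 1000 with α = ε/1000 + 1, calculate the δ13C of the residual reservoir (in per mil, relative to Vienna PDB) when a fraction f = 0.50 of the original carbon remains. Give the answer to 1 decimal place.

11.6 per mil

δ₀ = (0.01109215/0.01124000 − 1)×1000 = (0.986846 − 1)×1000 = -13.154 per mil
α − 1 = ε/1000 = -0.0357
f^(α−1) = 0.50^(-0.0357) = 1.025054
δ_res = (-13.154 + 1000) × 1.025054 − 1000 = 1011.571 − 1000 = 11.57 per mil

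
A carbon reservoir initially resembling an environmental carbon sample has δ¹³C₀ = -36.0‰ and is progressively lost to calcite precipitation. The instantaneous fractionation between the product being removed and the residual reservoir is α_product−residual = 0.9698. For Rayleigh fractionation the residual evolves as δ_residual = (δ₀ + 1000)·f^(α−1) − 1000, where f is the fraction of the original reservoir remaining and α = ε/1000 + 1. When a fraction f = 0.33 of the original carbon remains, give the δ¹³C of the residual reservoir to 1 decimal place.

-3.2‰

Rayleigh residual: δ_res = (δ₀ + 1000)·f^(α−1) − 1000
α − 1 = -0.03020
f^(α−1) = 0.33^(-0.03020) = 1.034048
δ_res = (-36.0 + 1000) × 1.034048 − 1000 = 996.823 − 1000 = -3.18‰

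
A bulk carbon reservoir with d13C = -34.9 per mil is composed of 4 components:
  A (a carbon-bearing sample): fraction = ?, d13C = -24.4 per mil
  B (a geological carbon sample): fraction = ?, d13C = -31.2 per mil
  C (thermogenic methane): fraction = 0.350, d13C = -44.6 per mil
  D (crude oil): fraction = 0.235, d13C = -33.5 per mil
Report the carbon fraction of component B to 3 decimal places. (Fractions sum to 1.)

Let f_B and f_A be the unknown fractions; fractions sum to 1 so f_B + f_A = 0.415.
Mass balance: Σ fᵢ·δᵢ = δ_bulk ⇒ f_B·(-31.2) + f_A·(-24.4) = -34.9 − (-23.482) = -11.418
Substitute f_A = 0.415 − f_B:
f_B·(-31.2 − -24.4) = -11.418 − 0.415×(-24.4) = -1.292
f_B = -1.292 / -6.8 = 0.1899

0.190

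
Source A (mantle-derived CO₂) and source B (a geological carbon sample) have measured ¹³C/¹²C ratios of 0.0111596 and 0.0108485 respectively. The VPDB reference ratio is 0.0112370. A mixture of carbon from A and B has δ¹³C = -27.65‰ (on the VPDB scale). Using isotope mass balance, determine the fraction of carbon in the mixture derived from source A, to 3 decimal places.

0.250

δ_A = (0.0111596/0.0112370 − 1)×1000 = (0.993112 − 1)×1000 = -6.888‰
δ_B = (0.0108485/0.0112370 − 1)×1000 = (0.965427 − 1)×1000 = -34.573‰
f_A = (δ_mix − δ_B)/(δ_A − δ_B) = (-27.65 − (-34.573))/(-6.888 − (-34.573))
f_A = 6.923 / 27.685 = 0.2501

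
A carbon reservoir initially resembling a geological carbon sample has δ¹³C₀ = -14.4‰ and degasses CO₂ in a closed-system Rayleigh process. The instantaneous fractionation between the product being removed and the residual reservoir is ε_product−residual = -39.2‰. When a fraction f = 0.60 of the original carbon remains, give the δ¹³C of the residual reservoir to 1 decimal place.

Rayleigh residual: δ_res = (δ₀ + 1000)·f^(α−1) − 1000
α = ε/1000 + 1 = 0.96080, so α − 1 = -0.03920
f^(α−1) = 0.60^(-0.03920) = 1.020226
δ_res = (-14.4 + 1000) × 1.020226 − 1000 = 1005.535 − 1000 = 5.53‰

5.5‰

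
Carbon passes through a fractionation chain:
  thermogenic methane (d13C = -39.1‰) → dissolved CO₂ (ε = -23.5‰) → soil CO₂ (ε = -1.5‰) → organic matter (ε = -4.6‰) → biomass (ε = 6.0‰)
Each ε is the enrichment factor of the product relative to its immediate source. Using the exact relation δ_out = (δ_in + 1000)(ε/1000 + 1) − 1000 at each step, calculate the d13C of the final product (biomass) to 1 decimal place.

-61.8‰

step 1: δ = (-39.10 + 1000)·(-23.5/1000 + 1) − 1000 = -61.68‰
step 2: δ = (-61.68 + 1000)·(-1.5/1000 + 1) − 1000 = -63.09‰
step 3: δ = (-63.09 + 1000)·(-4.6/1000 + 1) − 1000 = -67.40‰
step 4: δ = (-67.40 + 1000)·(6.0/1000 + 1) − 1000 = -61.80‰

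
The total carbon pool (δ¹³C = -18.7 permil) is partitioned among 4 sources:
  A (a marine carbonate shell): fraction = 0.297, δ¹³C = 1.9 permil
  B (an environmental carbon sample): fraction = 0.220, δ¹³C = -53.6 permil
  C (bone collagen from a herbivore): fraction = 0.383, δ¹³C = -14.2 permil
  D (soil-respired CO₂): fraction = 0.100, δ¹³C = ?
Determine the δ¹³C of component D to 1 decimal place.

Isotope mass balance: δ_bulk = Σ fᵢ·δᵢ.
-18.7 = 0.297×(1.9) + 0.220×(-53.6) + 0.383×(-14.2) + 0.100×δ_D
0.100·δ_D = -18.7 − (-16.666) = -2.034
δ_D = -2.034 / 0.100 = -20.34 permil

-20.3 permil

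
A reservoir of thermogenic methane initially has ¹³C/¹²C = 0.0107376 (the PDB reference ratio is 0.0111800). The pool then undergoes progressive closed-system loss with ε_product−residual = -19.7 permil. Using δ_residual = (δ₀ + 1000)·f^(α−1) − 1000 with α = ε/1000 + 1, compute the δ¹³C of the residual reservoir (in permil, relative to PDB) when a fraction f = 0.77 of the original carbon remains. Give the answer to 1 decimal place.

-34.6 permil

δ₀ = (0.0107376/0.0111800 − 1)×1000 = (0.960429 − 1)×1000 = -39.571 permil
α − 1 = ε/1000 = -0.0197
f^(α−1) = 0.77^(-0.0197) = 1.005162
δ_res = (-39.571 + 1000) × 1.005162 − 1000 = 965.387 − 1000 = -34.61 permil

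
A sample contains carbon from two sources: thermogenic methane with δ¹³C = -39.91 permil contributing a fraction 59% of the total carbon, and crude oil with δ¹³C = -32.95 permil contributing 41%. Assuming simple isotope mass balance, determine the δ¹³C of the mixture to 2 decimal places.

δ_mix = f_A·δ_A + f_B·δ_B
δ_mix = 0.59 × (-39.91) + 0.41 × (-32.95)
δ_mix = -23.547 + -13.510 = -37.056 permil

-37.06 permil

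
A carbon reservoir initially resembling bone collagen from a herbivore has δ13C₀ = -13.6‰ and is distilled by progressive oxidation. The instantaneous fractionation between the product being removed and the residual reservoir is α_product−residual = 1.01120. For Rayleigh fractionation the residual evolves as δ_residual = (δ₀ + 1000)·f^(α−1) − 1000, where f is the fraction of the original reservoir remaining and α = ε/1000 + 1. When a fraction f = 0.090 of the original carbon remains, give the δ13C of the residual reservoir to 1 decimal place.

Rayleigh residual: δ_res = (δ₀ + 1000)·f^(α−1) − 1000
α − 1 = 0.01120
f^(α−1) = 0.090^(0.01120) = 0.973391
δ_res = (-13.6 + 1000) × 0.973391 − 1000 = 960.153 − 1000 = -39.85‰

-39.8‰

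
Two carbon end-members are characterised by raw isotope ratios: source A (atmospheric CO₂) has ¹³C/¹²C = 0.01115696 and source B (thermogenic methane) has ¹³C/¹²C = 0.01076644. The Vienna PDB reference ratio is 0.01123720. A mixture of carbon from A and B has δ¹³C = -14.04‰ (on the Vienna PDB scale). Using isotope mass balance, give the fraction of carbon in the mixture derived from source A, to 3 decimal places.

δ_A = (0.01115696/0.01123720 − 1)×1000 = (0.992859 − 1)×1000 = -7.141‰
δ_B = (0.01076644/0.01123720 − 1)×1000 = (0.958107 − 1)×1000 = -41.893‰
f_A = (δ_mix − δ_B)/(δ_A − δ_B) = (-14.04 − (-41.893))/(-7.141 − (-41.893))
f_A = 27.853 / 34.752 = 0.8015

0.801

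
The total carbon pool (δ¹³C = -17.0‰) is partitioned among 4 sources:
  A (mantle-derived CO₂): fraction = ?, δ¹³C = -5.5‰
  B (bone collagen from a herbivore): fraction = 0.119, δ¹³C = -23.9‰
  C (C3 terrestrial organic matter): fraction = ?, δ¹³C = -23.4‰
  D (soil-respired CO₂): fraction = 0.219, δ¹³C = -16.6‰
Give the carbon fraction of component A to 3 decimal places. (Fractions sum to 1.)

Let f_A and f_C be the unknown fractions; fractions sum to 1 so f_A + f_C = 0.662.
Mass balance: Σ fᵢ·δᵢ = δ_bulk ⇒ f_A·(-5.5) + f_C·(-23.4) = -17.0 − (-6.479) = -10.521
Substitute f_C = 0.662 − f_A:
f_A·(-5.5 − -23.4) = -10.521 − 0.662×(-23.4) = 4.970
f_A = 4.970 / 17.9 = 0.2777

0.278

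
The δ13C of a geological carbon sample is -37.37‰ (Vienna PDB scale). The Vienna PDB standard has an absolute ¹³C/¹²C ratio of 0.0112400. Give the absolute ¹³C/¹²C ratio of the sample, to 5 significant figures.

R_sample = R_standard × (δ13C/1000 + 1)
R_sample = 0.0112400 × (-37.37/1000 + 1) = 0.0112400 × 0.962630
R_sample = 0.0108200

0.010820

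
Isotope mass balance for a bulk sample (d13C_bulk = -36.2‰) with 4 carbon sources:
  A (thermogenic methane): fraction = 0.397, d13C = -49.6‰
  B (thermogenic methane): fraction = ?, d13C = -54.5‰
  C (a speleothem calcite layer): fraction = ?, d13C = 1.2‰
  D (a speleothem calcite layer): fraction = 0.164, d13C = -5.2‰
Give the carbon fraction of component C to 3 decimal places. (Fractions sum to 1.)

0.148

Let f_C and f_B be the unknown fractions; fractions sum to 1 so f_C + f_B = 0.439.
Mass balance: Σ fᵢ·δᵢ = δ_bulk ⇒ f_C·(1.2) + f_B·(-54.5) = -36.2 − (-20.544) = -15.656
Substitute f_B = 0.439 − f_C:
f_C·(1.2 − -54.5) = -15.656 − 0.439×(-54.5) = 8.269
f_C = 8.269 / 55.7 = 0.1485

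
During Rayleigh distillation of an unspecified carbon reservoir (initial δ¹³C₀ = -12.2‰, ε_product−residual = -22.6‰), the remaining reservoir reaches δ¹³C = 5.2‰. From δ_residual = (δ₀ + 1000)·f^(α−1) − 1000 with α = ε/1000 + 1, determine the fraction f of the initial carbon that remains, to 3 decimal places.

0.462

α − 1 = ε/1000 = -0.0226
(δ_res + 1000)/(δ₀ + 1000) = (5.2 + 1000)/(-12.2 + 1000) = 1005.2/987.8 = 1.017615
f = 1.017615^(1/-0.0226) = exp(ln(1.017615)/-0.0226) = exp(0.01746/-0.0226)
f = exp(-0.7726) = 0.4618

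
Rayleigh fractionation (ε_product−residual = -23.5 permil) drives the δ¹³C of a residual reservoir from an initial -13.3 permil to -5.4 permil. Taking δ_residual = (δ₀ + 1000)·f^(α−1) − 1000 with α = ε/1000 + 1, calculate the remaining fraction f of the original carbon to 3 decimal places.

α − 1 = ε/1000 = -0.0235
(δ_res + 1000)/(δ₀ + 1000) = (-5.4 + 1000)/(-13.3 + 1000) = 994.6/986.7 = 1.008006
f = 1.008006^(1/-0.0235) = exp(ln(1.008006)/-0.0235) = exp(0.00797/-0.0235)
f = exp(-0.3393) = 0.7122

0.712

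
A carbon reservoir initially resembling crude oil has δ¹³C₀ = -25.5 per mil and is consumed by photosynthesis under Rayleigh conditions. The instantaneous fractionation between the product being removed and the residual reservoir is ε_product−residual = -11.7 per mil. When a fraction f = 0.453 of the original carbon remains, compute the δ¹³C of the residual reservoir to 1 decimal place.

-16.4 per mil

Rayleigh residual: δ_res = (δ₀ + 1000)·f^(α−1) − 1000
α = ε/1000 + 1 = 0.98830, so α − 1 = -0.01170
f^(α−1) = 0.453^(-0.01170) = 1.009308
δ_res = (-25.5 + 1000) × 1.009308 − 1000 = 983.570 − 1000 = -16.43 per mil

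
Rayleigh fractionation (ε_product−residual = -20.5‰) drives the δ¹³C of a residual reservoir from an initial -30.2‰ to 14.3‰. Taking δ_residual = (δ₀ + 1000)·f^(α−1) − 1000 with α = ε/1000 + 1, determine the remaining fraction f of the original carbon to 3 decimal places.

α − 1 = ε/1000 = -0.0205
(δ_res + 1000)/(δ₀ + 1000) = (14.3 + 1000)/(-30.2 + 1000) = 1014.3/969.8 = 1.045886
f = 1.045886^(1/-0.0205) = exp(ln(1.045886)/-0.0205) = exp(0.04486/-0.0205)
f = exp(-2.1885) = 0.1121

0.112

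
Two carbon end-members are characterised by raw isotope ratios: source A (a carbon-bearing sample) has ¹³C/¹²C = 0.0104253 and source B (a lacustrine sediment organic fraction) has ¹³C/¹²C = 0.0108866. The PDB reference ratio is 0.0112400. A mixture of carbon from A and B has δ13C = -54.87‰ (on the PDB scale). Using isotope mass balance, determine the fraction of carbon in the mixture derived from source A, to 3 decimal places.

δ_A = (0.0104253/0.0112400 − 1)×1000 = (0.927518 − 1)×1000 = -72.482‰
δ_B = (0.0108866/0.0112400 − 1)×1000 = (0.968559 − 1)×1000 = -31.441‰
f_A = (δ_mix − δ_B)/(δ_A − δ_B) = (-54.87 − (-31.441))/(-72.482 − (-31.441))
f_A = -23.429 / -41.041 = 0.5709

0.571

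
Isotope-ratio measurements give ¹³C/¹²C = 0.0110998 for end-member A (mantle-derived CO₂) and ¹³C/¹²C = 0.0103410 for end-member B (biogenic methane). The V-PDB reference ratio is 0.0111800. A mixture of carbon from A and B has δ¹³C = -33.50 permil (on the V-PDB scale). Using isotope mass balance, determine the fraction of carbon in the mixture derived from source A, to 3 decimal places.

δ_A = (0.0110998/0.0111800 − 1)×1000 = (0.992826 − 1)×1000 = -7.174 permil
δ_B = (0.0103410/0.0111800 − 1)×1000 = (0.924955 − 1)×1000 = -75.045 permil
f_A = (δ_mix − δ_B)/(δ_A − δ_B) = (-33.50 − (-75.045))/(-7.174 − (-75.045))
f_A = 41.545 / 67.871 = 0.6121

0.612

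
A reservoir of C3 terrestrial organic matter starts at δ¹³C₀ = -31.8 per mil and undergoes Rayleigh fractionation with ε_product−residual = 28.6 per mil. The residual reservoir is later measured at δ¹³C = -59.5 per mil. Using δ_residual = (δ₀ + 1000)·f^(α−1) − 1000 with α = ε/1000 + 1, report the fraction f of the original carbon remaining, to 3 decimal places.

0.362

α − 1 = ε/1000 = 0.0286
(δ_res + 1000)/(δ₀ + 1000) = (-59.5 + 1000)/(-31.8 + 1000) = 940.5/968.2 = 0.971390
f = 0.971390^(1/0.0286) = exp(ln(0.971390)/0.0286) = exp(-0.02903/0.0286)
f = exp(-1.0149) = 0.3624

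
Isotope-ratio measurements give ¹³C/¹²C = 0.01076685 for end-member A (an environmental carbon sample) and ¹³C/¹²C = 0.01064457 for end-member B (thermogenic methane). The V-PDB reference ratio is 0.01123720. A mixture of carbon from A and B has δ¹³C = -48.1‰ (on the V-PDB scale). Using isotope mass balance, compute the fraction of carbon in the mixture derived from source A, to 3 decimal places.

δ_A = (0.01076685/0.01123720 − 1)×1000 = (0.958143 − 1)×1000 = -41.857‰
δ_B = (0.01064457/0.01123720 − 1)×1000 = (0.947262 − 1)×1000 = -52.738‰
f_A = (δ_mix − δ_B)/(δ_A − δ_B) = (-48.1 − (-52.738))/(-41.857 − (-52.738))
f_A = 4.638 / 10.882 = 0.4262

0.426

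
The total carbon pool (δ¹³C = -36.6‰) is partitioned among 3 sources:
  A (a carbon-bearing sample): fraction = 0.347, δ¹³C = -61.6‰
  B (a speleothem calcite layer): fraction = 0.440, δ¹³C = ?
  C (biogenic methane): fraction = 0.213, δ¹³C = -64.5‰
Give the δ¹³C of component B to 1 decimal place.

-3.4‰

Isotope mass balance: δ_bulk = Σ fᵢ·δᵢ.
-36.6 = 0.347×(-61.6) + 0.440×δ_B + 0.213×(-64.5)
0.440·δ_B = -36.6 − (-35.114) = -1.486
δ_B = -1.486 / 0.440 = -3.38‰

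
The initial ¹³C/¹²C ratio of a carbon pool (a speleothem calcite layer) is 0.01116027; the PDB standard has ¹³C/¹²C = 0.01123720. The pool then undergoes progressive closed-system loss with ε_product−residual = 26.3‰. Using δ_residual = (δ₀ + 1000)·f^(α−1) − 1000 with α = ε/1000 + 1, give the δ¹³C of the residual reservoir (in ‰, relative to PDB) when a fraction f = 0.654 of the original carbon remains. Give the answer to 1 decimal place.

δ₀ = (0.01116027/0.01123720 − 1)×1000 = (0.993154 − 1)×1000 = -6.846‰
α − 1 = ε/1000 = 0.0263
f^(α−1) = 0.654^(0.0263) = 0.988894
δ_res = (-6.846 + 1000) × 0.988894 − 1000 = 982.124 − 1000 = -17.88‰

-17.9‰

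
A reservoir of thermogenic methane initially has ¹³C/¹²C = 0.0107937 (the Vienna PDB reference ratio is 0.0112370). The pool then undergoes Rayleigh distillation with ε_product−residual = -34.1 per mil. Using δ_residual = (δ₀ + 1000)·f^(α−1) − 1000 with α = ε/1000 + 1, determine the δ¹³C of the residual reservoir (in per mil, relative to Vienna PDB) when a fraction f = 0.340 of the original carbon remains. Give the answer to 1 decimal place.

δ₀ = (0.0107937/0.0112370 − 1)×1000 = (0.960550 − 1)×1000 = -39.450 per mil
α − 1 = ε/1000 = -0.0341
f^(α−1) = 0.340^(-0.0341) = 1.037472
δ_res = (-39.450 + 1000) × 1.037472 − 1000 = 996.544 − 1000 = -3.46 per mil

-3.5 per mil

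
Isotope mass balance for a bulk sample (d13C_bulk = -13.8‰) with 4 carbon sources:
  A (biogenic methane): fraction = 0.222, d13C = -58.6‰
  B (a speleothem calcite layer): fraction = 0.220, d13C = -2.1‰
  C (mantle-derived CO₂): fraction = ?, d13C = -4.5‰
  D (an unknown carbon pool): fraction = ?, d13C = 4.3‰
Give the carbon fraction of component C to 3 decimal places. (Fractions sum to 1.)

0.310

Let f_C and f_D be the unknown fractions; fractions sum to 1 so f_C + f_D = 0.558.
Mass balance: Σ fᵢ·δᵢ = δ_bulk ⇒ f_C·(-4.5) + f_D·(4.3) = -13.8 − (-13.471) = -0.329
Substitute f_D = 0.558 − f_C:
f_C·(-4.5 − 4.3) = -0.329 − 0.558×(4.3) = -2.728
f_C = -2.728 / -8.8 = 0.3100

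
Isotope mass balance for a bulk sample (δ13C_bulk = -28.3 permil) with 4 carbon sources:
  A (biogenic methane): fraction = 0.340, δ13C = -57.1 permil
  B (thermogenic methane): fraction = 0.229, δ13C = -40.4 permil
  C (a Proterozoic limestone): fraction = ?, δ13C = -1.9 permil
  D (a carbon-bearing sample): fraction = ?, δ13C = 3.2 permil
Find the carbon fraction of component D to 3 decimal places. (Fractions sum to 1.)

0.232

Let f_D and f_C be the unknown fractions; fractions sum to 1 so f_D + f_C = 0.431.
Mass balance: Σ fᵢ·δᵢ = δ_bulk ⇒ f_D·(3.2) + f_C·(-1.9) = -28.3 − (-28.666) = 0.366
Substitute f_C = 0.431 − f_D:
f_D·(3.2 − -1.9) = 0.366 − 0.431×(-1.9) = 1.185
f_D = 1.185 / 5.1 = 0.2323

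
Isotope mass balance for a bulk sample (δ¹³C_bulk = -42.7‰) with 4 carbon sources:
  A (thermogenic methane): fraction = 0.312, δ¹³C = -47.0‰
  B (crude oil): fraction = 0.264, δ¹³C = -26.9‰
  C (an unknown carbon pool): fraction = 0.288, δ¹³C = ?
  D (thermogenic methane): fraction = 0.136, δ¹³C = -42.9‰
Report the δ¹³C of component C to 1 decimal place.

-52.4‰

Isotope mass balance: δ_bulk = Σ fᵢ·δᵢ.
-42.7 = 0.312×(-47.0) + 0.264×(-26.9) + 0.288×δ_C + 0.136×(-42.9)
0.288·δ_C = -42.7 − (-27.600) = -15.100
δ_C = -15.100 / 0.288 = -52.43‰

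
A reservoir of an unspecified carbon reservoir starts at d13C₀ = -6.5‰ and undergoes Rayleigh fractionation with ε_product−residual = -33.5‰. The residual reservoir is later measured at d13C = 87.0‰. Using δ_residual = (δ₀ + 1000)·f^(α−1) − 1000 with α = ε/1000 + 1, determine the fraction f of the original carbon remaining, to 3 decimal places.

0.068

α − 1 = ε/1000 = -0.0335
(δ_res + 1000)/(δ₀ + 1000) = (87.0 + 1000)/(-6.5 + 1000) = 1087.0/993.5 = 1.094112
f = 1.094112^(1/-0.0335) = exp(ln(1.094112)/-0.0335) = exp(0.08994/-0.0335)
f = exp(-2.6849) = 0.0682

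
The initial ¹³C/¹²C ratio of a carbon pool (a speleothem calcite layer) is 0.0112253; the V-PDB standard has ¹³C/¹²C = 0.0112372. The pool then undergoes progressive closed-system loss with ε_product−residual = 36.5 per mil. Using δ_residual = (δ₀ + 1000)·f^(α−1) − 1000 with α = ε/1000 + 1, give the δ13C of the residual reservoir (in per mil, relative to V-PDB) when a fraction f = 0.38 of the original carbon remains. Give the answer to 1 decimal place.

-35.7 per mil

δ₀ = (0.0112253/0.0112372 − 1)×1000 = (0.998941 − 1)×1000 = -1.059 per mil
α − 1 = ε/1000 = 0.0365
f^(α−1) = 0.38^(0.0365) = 0.965300
δ_res = (-1.059 + 1000) × 0.965300 − 1000 = 964.277 − 1000 = -35.72 per mil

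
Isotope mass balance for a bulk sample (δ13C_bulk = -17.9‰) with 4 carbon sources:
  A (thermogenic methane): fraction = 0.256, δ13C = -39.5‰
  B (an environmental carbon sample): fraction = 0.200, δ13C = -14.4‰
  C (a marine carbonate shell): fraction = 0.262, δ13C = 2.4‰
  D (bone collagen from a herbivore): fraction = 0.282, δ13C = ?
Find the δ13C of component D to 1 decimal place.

-19.6‰

Isotope mass balance: δ_bulk = Σ fᵢ·δᵢ.
-17.9 = 0.256×(-39.5) + 0.200×(-14.4) + 0.262×(2.4) + 0.282×δ_D
0.282·δ_D = -17.9 − (-12.363) = -5.537
δ_D = -5.537 / 0.282 = -19.63‰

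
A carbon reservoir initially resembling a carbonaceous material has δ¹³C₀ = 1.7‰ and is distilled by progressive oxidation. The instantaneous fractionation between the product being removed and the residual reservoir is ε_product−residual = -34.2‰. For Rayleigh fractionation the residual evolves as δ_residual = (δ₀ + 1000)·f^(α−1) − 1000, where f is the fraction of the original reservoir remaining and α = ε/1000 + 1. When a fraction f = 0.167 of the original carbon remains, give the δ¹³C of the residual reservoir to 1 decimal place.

64.9‰

Rayleigh residual: δ_res = (δ₀ + 1000)·f^(α−1) − 1000
α = ε/1000 + 1 = 0.96580, so α − 1 = -0.03420
f^(α−1) = 0.167^(-0.03420) = 1.063122
δ_res = (1.7 + 1000) × 1.063122 − 1000 = 1064.929 − 1000 = 64.93‰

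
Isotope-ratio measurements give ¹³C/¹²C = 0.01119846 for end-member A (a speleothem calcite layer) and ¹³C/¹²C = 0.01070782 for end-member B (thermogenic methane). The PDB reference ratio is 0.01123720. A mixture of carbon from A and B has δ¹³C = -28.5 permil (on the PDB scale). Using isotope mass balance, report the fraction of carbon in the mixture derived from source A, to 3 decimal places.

δ_A = (0.01119846/0.01123720 − 1)×1000 = (0.996553 − 1)×1000 = -3.447 permil
δ_B = (0.01070782/0.01123720 − 1)×1000 = (0.952890 − 1)×1000 = -47.110 permil
f_A = (δ_mix − δ_B)/(δ_A − δ_B) = (-28.5 − (-47.110))/(-3.447 − (-47.110))
f_A = 18.610 / 43.662 = 0.4262

0.426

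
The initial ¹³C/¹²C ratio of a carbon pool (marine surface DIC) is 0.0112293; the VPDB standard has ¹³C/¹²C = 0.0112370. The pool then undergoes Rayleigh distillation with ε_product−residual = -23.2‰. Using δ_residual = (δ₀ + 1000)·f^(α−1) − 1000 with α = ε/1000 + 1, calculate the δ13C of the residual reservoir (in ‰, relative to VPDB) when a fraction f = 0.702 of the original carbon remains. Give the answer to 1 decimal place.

δ₀ = (0.0112293/0.0112370 − 1)×1000 = (0.999315 − 1)×1000 = -0.685‰
α − 1 = ε/1000 = -0.0232
f^(α−1) = 0.702^(-0.0232) = 1.008242
δ_res = (-0.685 + 1000) × 1.008242 − 1000 = 1007.552 − 1000 = 7.55‰

7.6‰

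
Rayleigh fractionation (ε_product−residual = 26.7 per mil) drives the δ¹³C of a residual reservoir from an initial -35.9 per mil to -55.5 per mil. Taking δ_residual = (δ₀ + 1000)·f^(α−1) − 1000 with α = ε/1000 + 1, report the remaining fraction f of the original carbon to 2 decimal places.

α − 1 = ε/1000 = 0.0267
(δ_res + 1000)/(δ₀ + 1000) = (-55.5 + 1000)/(-35.9 + 1000) = 944.5/964.1 = 0.979670
f = 0.979670^(1/0.0267) = exp(ln(0.979670)/0.0267) = exp(-0.02054/0.0267)
f = exp(-0.7693) = 0.4634

0.46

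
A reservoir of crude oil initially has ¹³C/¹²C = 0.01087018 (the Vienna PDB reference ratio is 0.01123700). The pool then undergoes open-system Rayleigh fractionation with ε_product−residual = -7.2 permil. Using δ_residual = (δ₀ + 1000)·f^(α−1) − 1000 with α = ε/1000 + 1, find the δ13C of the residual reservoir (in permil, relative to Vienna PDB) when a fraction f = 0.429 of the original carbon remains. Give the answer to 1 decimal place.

-26.7 permil

δ₀ = (0.01087018/0.01123700 − 1)×1000 = (0.967356 − 1)×1000 = -32.644 permil
α − 1 = ε/1000 = -0.0072
f^(α−1) = 0.429^(-0.0072) = 1.006112
δ_res = (-32.644 + 1000) × 1.006112 − 1000 = 973.268 − 1000 = -26.73 permil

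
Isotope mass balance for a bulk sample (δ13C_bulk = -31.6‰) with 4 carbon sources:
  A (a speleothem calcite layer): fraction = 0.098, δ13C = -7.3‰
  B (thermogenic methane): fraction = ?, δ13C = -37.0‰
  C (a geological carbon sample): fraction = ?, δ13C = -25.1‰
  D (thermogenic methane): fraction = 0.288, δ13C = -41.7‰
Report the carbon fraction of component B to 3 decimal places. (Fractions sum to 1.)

Let f_B and f_C be the unknown fractions; fractions sum to 1 so f_B + f_C = 0.614.
Mass balance: Σ fᵢ·δᵢ = δ_bulk ⇒ f_B·(-37.0) + f_C·(-25.1) = -31.6 − (-12.725) = -18.875
Substitute f_C = 0.614 − f_B:
f_B·(-37.0 − -25.1) = -18.875 − 0.614×(-25.1) = -3.464
f_B = -3.464 / -11.9 = 0.2911

0.291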